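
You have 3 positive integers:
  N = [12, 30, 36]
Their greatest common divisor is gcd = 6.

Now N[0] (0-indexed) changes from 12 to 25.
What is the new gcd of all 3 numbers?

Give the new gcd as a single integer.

Answer: 1

Derivation:
Numbers: [12, 30, 36], gcd = 6
Change: index 0, 12 -> 25
gcd of the OTHER numbers (without index 0): gcd([30, 36]) = 6
New gcd = gcd(g_others, new_val) = gcd(6, 25) = 1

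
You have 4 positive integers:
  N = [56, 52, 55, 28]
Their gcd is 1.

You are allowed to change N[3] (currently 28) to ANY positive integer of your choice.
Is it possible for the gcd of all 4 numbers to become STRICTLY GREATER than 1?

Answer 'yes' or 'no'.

Current gcd = 1
gcd of all OTHER numbers (without N[3]=28): gcd([56, 52, 55]) = 1
The new gcd after any change is gcd(1, new_value).
This can be at most 1.
Since 1 = old gcd 1, the gcd can only stay the same or decrease.

Answer: no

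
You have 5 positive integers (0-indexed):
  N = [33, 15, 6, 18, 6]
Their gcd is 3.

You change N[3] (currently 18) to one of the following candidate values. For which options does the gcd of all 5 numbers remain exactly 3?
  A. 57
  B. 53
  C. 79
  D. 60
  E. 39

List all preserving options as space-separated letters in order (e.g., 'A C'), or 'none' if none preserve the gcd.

Answer: A D E

Derivation:
Old gcd = 3; gcd of others (without N[3]) = 3
New gcd for candidate v: gcd(3, v). Preserves old gcd iff gcd(3, v) = 3.
  Option A: v=57, gcd(3,57)=3 -> preserves
  Option B: v=53, gcd(3,53)=1 -> changes
  Option C: v=79, gcd(3,79)=1 -> changes
  Option D: v=60, gcd(3,60)=3 -> preserves
  Option E: v=39, gcd(3,39)=3 -> preserves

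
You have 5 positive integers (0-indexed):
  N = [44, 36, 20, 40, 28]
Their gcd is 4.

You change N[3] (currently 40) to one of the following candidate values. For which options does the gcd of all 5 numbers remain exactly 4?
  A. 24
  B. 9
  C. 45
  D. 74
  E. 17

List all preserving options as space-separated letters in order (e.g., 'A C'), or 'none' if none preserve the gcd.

Old gcd = 4; gcd of others (without N[3]) = 4
New gcd for candidate v: gcd(4, v). Preserves old gcd iff gcd(4, v) = 4.
  Option A: v=24, gcd(4,24)=4 -> preserves
  Option B: v=9, gcd(4,9)=1 -> changes
  Option C: v=45, gcd(4,45)=1 -> changes
  Option D: v=74, gcd(4,74)=2 -> changes
  Option E: v=17, gcd(4,17)=1 -> changes

Answer: A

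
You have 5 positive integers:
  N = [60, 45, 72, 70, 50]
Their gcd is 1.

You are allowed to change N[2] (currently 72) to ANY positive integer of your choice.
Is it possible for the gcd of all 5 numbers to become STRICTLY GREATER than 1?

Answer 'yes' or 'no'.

Current gcd = 1
gcd of all OTHER numbers (without N[2]=72): gcd([60, 45, 70, 50]) = 5
The new gcd after any change is gcd(5, new_value).
This can be at most 5.
Since 5 > old gcd 1, the gcd CAN increase (e.g., set N[2] = 5).

Answer: yes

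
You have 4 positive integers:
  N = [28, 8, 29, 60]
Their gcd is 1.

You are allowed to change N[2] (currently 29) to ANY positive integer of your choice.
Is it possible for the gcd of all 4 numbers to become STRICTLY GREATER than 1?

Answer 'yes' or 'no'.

Answer: yes

Derivation:
Current gcd = 1
gcd of all OTHER numbers (without N[2]=29): gcd([28, 8, 60]) = 4
The new gcd after any change is gcd(4, new_value).
This can be at most 4.
Since 4 > old gcd 1, the gcd CAN increase (e.g., set N[2] = 4).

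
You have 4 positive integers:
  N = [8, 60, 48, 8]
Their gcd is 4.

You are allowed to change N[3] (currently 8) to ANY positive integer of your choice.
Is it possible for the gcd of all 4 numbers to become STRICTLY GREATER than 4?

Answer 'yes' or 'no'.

Answer: no

Derivation:
Current gcd = 4
gcd of all OTHER numbers (without N[3]=8): gcd([8, 60, 48]) = 4
The new gcd after any change is gcd(4, new_value).
This can be at most 4.
Since 4 = old gcd 4, the gcd can only stay the same or decrease.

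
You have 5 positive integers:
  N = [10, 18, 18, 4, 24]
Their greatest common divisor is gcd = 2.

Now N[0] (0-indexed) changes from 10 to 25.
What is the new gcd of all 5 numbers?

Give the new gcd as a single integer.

Numbers: [10, 18, 18, 4, 24], gcd = 2
Change: index 0, 10 -> 25
gcd of the OTHER numbers (without index 0): gcd([18, 18, 4, 24]) = 2
New gcd = gcd(g_others, new_val) = gcd(2, 25) = 1

Answer: 1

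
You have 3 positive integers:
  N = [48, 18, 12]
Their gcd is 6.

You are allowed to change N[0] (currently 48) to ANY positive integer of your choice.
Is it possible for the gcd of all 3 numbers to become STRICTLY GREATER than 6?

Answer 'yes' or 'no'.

Current gcd = 6
gcd of all OTHER numbers (without N[0]=48): gcd([18, 12]) = 6
The new gcd after any change is gcd(6, new_value).
This can be at most 6.
Since 6 = old gcd 6, the gcd can only stay the same or decrease.

Answer: no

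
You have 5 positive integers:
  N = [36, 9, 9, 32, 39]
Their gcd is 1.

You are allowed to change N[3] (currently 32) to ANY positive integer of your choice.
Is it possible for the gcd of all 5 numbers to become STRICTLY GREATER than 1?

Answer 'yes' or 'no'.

Current gcd = 1
gcd of all OTHER numbers (without N[3]=32): gcd([36, 9, 9, 39]) = 3
The new gcd after any change is gcd(3, new_value).
This can be at most 3.
Since 3 > old gcd 1, the gcd CAN increase (e.g., set N[3] = 3).

Answer: yes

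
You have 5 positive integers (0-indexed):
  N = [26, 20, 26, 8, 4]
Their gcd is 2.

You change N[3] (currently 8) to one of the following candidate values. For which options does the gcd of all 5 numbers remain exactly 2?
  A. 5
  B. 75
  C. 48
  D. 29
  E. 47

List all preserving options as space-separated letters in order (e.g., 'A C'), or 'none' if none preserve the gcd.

Answer: C

Derivation:
Old gcd = 2; gcd of others (without N[3]) = 2
New gcd for candidate v: gcd(2, v). Preserves old gcd iff gcd(2, v) = 2.
  Option A: v=5, gcd(2,5)=1 -> changes
  Option B: v=75, gcd(2,75)=1 -> changes
  Option C: v=48, gcd(2,48)=2 -> preserves
  Option D: v=29, gcd(2,29)=1 -> changes
  Option E: v=47, gcd(2,47)=1 -> changes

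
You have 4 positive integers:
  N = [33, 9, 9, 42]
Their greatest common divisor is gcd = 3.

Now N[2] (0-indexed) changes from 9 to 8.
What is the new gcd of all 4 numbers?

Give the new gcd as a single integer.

Numbers: [33, 9, 9, 42], gcd = 3
Change: index 2, 9 -> 8
gcd of the OTHER numbers (without index 2): gcd([33, 9, 42]) = 3
New gcd = gcd(g_others, new_val) = gcd(3, 8) = 1

Answer: 1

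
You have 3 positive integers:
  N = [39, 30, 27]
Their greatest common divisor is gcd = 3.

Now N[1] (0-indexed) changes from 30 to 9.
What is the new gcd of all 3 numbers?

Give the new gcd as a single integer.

Answer: 3

Derivation:
Numbers: [39, 30, 27], gcd = 3
Change: index 1, 30 -> 9
gcd of the OTHER numbers (without index 1): gcd([39, 27]) = 3
New gcd = gcd(g_others, new_val) = gcd(3, 9) = 3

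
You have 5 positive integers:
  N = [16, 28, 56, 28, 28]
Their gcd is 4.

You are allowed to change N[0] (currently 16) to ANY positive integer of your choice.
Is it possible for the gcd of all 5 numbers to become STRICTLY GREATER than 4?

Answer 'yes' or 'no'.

Current gcd = 4
gcd of all OTHER numbers (without N[0]=16): gcd([28, 56, 28, 28]) = 28
The new gcd after any change is gcd(28, new_value).
This can be at most 28.
Since 28 > old gcd 4, the gcd CAN increase (e.g., set N[0] = 28).

Answer: yes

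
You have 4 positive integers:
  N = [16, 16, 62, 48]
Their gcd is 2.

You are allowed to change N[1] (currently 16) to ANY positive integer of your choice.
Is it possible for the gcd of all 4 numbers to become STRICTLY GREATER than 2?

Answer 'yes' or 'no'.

Answer: no

Derivation:
Current gcd = 2
gcd of all OTHER numbers (without N[1]=16): gcd([16, 62, 48]) = 2
The new gcd after any change is gcd(2, new_value).
This can be at most 2.
Since 2 = old gcd 2, the gcd can only stay the same or decrease.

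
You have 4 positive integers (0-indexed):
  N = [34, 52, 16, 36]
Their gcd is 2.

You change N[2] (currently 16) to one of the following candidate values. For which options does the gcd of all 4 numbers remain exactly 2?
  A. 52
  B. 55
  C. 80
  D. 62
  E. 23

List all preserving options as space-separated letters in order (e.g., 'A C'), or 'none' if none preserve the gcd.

Answer: A C D

Derivation:
Old gcd = 2; gcd of others (without N[2]) = 2
New gcd for candidate v: gcd(2, v). Preserves old gcd iff gcd(2, v) = 2.
  Option A: v=52, gcd(2,52)=2 -> preserves
  Option B: v=55, gcd(2,55)=1 -> changes
  Option C: v=80, gcd(2,80)=2 -> preserves
  Option D: v=62, gcd(2,62)=2 -> preserves
  Option E: v=23, gcd(2,23)=1 -> changes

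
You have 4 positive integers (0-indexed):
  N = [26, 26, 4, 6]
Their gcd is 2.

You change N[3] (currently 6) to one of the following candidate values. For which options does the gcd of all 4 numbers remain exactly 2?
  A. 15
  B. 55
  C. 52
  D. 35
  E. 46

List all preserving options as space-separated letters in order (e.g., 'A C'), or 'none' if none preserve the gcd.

Old gcd = 2; gcd of others (without N[3]) = 2
New gcd for candidate v: gcd(2, v). Preserves old gcd iff gcd(2, v) = 2.
  Option A: v=15, gcd(2,15)=1 -> changes
  Option B: v=55, gcd(2,55)=1 -> changes
  Option C: v=52, gcd(2,52)=2 -> preserves
  Option D: v=35, gcd(2,35)=1 -> changes
  Option E: v=46, gcd(2,46)=2 -> preserves

Answer: C E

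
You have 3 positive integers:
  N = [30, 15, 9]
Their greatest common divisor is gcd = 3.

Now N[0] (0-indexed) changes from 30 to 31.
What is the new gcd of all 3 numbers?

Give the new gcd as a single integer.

Answer: 1

Derivation:
Numbers: [30, 15, 9], gcd = 3
Change: index 0, 30 -> 31
gcd of the OTHER numbers (without index 0): gcd([15, 9]) = 3
New gcd = gcd(g_others, new_val) = gcd(3, 31) = 1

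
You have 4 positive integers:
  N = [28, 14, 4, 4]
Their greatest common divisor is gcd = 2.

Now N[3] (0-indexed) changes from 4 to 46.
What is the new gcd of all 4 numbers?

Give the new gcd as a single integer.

Answer: 2

Derivation:
Numbers: [28, 14, 4, 4], gcd = 2
Change: index 3, 4 -> 46
gcd of the OTHER numbers (without index 3): gcd([28, 14, 4]) = 2
New gcd = gcd(g_others, new_val) = gcd(2, 46) = 2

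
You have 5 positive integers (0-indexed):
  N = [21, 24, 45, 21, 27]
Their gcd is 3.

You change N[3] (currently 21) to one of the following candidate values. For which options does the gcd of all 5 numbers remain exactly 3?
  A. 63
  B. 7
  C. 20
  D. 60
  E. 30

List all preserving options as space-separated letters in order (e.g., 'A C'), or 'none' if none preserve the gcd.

Old gcd = 3; gcd of others (without N[3]) = 3
New gcd for candidate v: gcd(3, v). Preserves old gcd iff gcd(3, v) = 3.
  Option A: v=63, gcd(3,63)=3 -> preserves
  Option B: v=7, gcd(3,7)=1 -> changes
  Option C: v=20, gcd(3,20)=1 -> changes
  Option D: v=60, gcd(3,60)=3 -> preserves
  Option E: v=30, gcd(3,30)=3 -> preserves

Answer: A D E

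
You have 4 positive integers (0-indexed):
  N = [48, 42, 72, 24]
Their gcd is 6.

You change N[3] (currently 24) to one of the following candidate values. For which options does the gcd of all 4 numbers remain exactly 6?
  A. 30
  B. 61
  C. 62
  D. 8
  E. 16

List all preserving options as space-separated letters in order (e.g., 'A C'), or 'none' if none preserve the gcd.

Answer: A

Derivation:
Old gcd = 6; gcd of others (without N[3]) = 6
New gcd for candidate v: gcd(6, v). Preserves old gcd iff gcd(6, v) = 6.
  Option A: v=30, gcd(6,30)=6 -> preserves
  Option B: v=61, gcd(6,61)=1 -> changes
  Option C: v=62, gcd(6,62)=2 -> changes
  Option D: v=8, gcd(6,8)=2 -> changes
  Option E: v=16, gcd(6,16)=2 -> changes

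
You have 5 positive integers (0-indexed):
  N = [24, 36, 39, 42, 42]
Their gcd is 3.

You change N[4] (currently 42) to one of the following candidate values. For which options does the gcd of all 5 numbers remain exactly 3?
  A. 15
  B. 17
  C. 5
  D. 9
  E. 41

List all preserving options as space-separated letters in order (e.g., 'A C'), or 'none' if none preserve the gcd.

Answer: A D

Derivation:
Old gcd = 3; gcd of others (without N[4]) = 3
New gcd for candidate v: gcd(3, v). Preserves old gcd iff gcd(3, v) = 3.
  Option A: v=15, gcd(3,15)=3 -> preserves
  Option B: v=17, gcd(3,17)=1 -> changes
  Option C: v=5, gcd(3,5)=1 -> changes
  Option D: v=9, gcd(3,9)=3 -> preserves
  Option E: v=41, gcd(3,41)=1 -> changes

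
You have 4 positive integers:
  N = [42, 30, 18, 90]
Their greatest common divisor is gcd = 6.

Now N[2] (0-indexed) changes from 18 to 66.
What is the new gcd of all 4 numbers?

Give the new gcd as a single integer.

Numbers: [42, 30, 18, 90], gcd = 6
Change: index 2, 18 -> 66
gcd of the OTHER numbers (without index 2): gcd([42, 30, 90]) = 6
New gcd = gcd(g_others, new_val) = gcd(6, 66) = 6

Answer: 6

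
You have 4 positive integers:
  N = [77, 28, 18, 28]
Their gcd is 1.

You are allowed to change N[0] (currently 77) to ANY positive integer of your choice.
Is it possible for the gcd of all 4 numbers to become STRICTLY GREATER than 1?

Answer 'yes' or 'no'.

Answer: yes

Derivation:
Current gcd = 1
gcd of all OTHER numbers (without N[0]=77): gcd([28, 18, 28]) = 2
The new gcd after any change is gcd(2, new_value).
This can be at most 2.
Since 2 > old gcd 1, the gcd CAN increase (e.g., set N[0] = 2).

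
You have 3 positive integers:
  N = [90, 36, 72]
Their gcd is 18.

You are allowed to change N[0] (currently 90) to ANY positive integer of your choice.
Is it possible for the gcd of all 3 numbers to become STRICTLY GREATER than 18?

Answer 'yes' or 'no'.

Answer: yes

Derivation:
Current gcd = 18
gcd of all OTHER numbers (without N[0]=90): gcd([36, 72]) = 36
The new gcd after any change is gcd(36, new_value).
This can be at most 36.
Since 36 > old gcd 18, the gcd CAN increase (e.g., set N[0] = 36).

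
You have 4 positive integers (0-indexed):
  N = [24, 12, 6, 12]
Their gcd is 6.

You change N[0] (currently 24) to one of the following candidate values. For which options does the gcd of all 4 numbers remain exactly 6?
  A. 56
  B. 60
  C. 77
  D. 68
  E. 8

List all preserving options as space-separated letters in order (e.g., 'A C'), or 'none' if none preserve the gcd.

Old gcd = 6; gcd of others (without N[0]) = 6
New gcd for candidate v: gcd(6, v). Preserves old gcd iff gcd(6, v) = 6.
  Option A: v=56, gcd(6,56)=2 -> changes
  Option B: v=60, gcd(6,60)=6 -> preserves
  Option C: v=77, gcd(6,77)=1 -> changes
  Option D: v=68, gcd(6,68)=2 -> changes
  Option E: v=8, gcd(6,8)=2 -> changes

Answer: B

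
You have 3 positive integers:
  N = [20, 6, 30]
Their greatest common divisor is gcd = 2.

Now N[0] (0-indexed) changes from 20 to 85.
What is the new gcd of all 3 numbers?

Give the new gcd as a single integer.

Answer: 1

Derivation:
Numbers: [20, 6, 30], gcd = 2
Change: index 0, 20 -> 85
gcd of the OTHER numbers (without index 0): gcd([6, 30]) = 6
New gcd = gcd(g_others, new_val) = gcd(6, 85) = 1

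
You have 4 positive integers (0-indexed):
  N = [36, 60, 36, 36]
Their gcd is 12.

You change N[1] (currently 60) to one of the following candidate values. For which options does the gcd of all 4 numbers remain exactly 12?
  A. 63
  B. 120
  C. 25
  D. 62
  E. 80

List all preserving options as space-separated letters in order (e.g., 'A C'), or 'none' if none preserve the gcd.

Answer: B

Derivation:
Old gcd = 12; gcd of others (without N[1]) = 36
New gcd for candidate v: gcd(36, v). Preserves old gcd iff gcd(36, v) = 12.
  Option A: v=63, gcd(36,63)=9 -> changes
  Option B: v=120, gcd(36,120)=12 -> preserves
  Option C: v=25, gcd(36,25)=1 -> changes
  Option D: v=62, gcd(36,62)=2 -> changes
  Option E: v=80, gcd(36,80)=4 -> changes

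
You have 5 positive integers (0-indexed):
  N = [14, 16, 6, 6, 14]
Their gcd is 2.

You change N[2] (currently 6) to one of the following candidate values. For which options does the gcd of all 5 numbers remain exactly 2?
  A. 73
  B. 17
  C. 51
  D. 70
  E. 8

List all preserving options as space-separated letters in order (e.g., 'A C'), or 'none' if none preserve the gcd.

Old gcd = 2; gcd of others (without N[2]) = 2
New gcd for candidate v: gcd(2, v). Preserves old gcd iff gcd(2, v) = 2.
  Option A: v=73, gcd(2,73)=1 -> changes
  Option B: v=17, gcd(2,17)=1 -> changes
  Option C: v=51, gcd(2,51)=1 -> changes
  Option D: v=70, gcd(2,70)=2 -> preserves
  Option E: v=8, gcd(2,8)=2 -> preserves

Answer: D E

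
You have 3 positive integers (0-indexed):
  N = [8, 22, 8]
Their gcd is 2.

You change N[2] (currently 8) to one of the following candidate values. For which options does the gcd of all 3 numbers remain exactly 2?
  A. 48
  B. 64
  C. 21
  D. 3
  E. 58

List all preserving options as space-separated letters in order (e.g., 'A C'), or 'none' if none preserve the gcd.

Old gcd = 2; gcd of others (without N[2]) = 2
New gcd for candidate v: gcd(2, v). Preserves old gcd iff gcd(2, v) = 2.
  Option A: v=48, gcd(2,48)=2 -> preserves
  Option B: v=64, gcd(2,64)=2 -> preserves
  Option C: v=21, gcd(2,21)=1 -> changes
  Option D: v=3, gcd(2,3)=1 -> changes
  Option E: v=58, gcd(2,58)=2 -> preserves

Answer: A B E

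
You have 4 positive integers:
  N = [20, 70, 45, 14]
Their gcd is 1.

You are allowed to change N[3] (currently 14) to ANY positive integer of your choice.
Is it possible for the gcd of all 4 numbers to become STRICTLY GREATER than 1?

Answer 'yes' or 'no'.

Answer: yes

Derivation:
Current gcd = 1
gcd of all OTHER numbers (without N[3]=14): gcd([20, 70, 45]) = 5
The new gcd after any change is gcd(5, new_value).
This can be at most 5.
Since 5 > old gcd 1, the gcd CAN increase (e.g., set N[3] = 5).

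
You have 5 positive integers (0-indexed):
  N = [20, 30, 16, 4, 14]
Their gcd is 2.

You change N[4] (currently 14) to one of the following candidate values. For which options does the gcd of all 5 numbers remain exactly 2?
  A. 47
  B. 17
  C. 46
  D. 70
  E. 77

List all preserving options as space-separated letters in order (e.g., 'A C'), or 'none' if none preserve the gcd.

Answer: C D

Derivation:
Old gcd = 2; gcd of others (without N[4]) = 2
New gcd for candidate v: gcd(2, v). Preserves old gcd iff gcd(2, v) = 2.
  Option A: v=47, gcd(2,47)=1 -> changes
  Option B: v=17, gcd(2,17)=1 -> changes
  Option C: v=46, gcd(2,46)=2 -> preserves
  Option D: v=70, gcd(2,70)=2 -> preserves
  Option E: v=77, gcd(2,77)=1 -> changes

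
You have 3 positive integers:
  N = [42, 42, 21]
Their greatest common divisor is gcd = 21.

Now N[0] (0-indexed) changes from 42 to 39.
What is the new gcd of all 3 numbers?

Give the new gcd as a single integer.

Numbers: [42, 42, 21], gcd = 21
Change: index 0, 42 -> 39
gcd of the OTHER numbers (without index 0): gcd([42, 21]) = 21
New gcd = gcd(g_others, new_val) = gcd(21, 39) = 3

Answer: 3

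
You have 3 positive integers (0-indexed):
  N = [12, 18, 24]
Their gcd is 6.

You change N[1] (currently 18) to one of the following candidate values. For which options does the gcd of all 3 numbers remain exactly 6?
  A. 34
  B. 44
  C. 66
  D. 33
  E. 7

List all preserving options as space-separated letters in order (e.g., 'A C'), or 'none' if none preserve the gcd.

Old gcd = 6; gcd of others (without N[1]) = 12
New gcd for candidate v: gcd(12, v). Preserves old gcd iff gcd(12, v) = 6.
  Option A: v=34, gcd(12,34)=2 -> changes
  Option B: v=44, gcd(12,44)=4 -> changes
  Option C: v=66, gcd(12,66)=6 -> preserves
  Option D: v=33, gcd(12,33)=3 -> changes
  Option E: v=7, gcd(12,7)=1 -> changes

Answer: C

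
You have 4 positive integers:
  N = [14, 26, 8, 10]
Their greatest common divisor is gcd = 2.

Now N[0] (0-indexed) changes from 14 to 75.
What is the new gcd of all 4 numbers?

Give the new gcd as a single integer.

Numbers: [14, 26, 8, 10], gcd = 2
Change: index 0, 14 -> 75
gcd of the OTHER numbers (without index 0): gcd([26, 8, 10]) = 2
New gcd = gcd(g_others, new_val) = gcd(2, 75) = 1

Answer: 1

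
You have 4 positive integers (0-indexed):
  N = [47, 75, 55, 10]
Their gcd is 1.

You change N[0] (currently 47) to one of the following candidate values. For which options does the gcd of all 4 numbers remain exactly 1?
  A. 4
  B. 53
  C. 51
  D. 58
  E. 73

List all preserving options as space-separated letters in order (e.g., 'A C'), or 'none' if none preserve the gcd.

Old gcd = 1; gcd of others (without N[0]) = 5
New gcd for candidate v: gcd(5, v). Preserves old gcd iff gcd(5, v) = 1.
  Option A: v=4, gcd(5,4)=1 -> preserves
  Option B: v=53, gcd(5,53)=1 -> preserves
  Option C: v=51, gcd(5,51)=1 -> preserves
  Option D: v=58, gcd(5,58)=1 -> preserves
  Option E: v=73, gcd(5,73)=1 -> preserves

Answer: A B C D E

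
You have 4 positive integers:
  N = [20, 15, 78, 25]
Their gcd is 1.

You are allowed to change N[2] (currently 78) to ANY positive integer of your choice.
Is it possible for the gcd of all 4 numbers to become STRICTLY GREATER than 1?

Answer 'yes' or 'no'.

Current gcd = 1
gcd of all OTHER numbers (without N[2]=78): gcd([20, 15, 25]) = 5
The new gcd after any change is gcd(5, new_value).
This can be at most 5.
Since 5 > old gcd 1, the gcd CAN increase (e.g., set N[2] = 5).

Answer: yes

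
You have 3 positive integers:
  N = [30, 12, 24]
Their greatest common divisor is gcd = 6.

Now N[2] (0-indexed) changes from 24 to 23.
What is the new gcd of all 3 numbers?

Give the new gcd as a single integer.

Answer: 1

Derivation:
Numbers: [30, 12, 24], gcd = 6
Change: index 2, 24 -> 23
gcd of the OTHER numbers (without index 2): gcd([30, 12]) = 6
New gcd = gcd(g_others, new_val) = gcd(6, 23) = 1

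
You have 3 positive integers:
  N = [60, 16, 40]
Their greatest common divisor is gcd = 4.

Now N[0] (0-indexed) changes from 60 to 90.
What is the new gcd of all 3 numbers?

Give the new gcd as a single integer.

Numbers: [60, 16, 40], gcd = 4
Change: index 0, 60 -> 90
gcd of the OTHER numbers (without index 0): gcd([16, 40]) = 8
New gcd = gcd(g_others, new_val) = gcd(8, 90) = 2

Answer: 2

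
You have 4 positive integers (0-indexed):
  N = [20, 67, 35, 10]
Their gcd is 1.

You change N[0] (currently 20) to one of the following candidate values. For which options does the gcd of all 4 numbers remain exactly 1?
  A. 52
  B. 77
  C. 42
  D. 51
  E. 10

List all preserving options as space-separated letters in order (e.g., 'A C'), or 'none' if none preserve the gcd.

Answer: A B C D E

Derivation:
Old gcd = 1; gcd of others (without N[0]) = 1
New gcd for candidate v: gcd(1, v). Preserves old gcd iff gcd(1, v) = 1.
  Option A: v=52, gcd(1,52)=1 -> preserves
  Option B: v=77, gcd(1,77)=1 -> preserves
  Option C: v=42, gcd(1,42)=1 -> preserves
  Option D: v=51, gcd(1,51)=1 -> preserves
  Option E: v=10, gcd(1,10)=1 -> preserves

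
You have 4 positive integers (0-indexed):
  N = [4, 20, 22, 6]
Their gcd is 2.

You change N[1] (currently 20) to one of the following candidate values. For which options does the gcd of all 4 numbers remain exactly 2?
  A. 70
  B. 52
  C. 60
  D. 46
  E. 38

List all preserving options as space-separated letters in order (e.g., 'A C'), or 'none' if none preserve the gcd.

Old gcd = 2; gcd of others (without N[1]) = 2
New gcd for candidate v: gcd(2, v). Preserves old gcd iff gcd(2, v) = 2.
  Option A: v=70, gcd(2,70)=2 -> preserves
  Option B: v=52, gcd(2,52)=2 -> preserves
  Option C: v=60, gcd(2,60)=2 -> preserves
  Option D: v=46, gcd(2,46)=2 -> preserves
  Option E: v=38, gcd(2,38)=2 -> preserves

Answer: A B C D E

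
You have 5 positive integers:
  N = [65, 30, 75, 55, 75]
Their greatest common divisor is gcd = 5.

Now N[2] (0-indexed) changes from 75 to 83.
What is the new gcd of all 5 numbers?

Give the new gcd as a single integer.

Answer: 1

Derivation:
Numbers: [65, 30, 75, 55, 75], gcd = 5
Change: index 2, 75 -> 83
gcd of the OTHER numbers (without index 2): gcd([65, 30, 55, 75]) = 5
New gcd = gcd(g_others, new_val) = gcd(5, 83) = 1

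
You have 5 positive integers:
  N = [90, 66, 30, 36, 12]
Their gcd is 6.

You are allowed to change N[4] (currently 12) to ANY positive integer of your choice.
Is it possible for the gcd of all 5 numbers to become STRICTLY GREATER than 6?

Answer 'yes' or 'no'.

Current gcd = 6
gcd of all OTHER numbers (without N[4]=12): gcd([90, 66, 30, 36]) = 6
The new gcd after any change is gcd(6, new_value).
This can be at most 6.
Since 6 = old gcd 6, the gcd can only stay the same or decrease.

Answer: no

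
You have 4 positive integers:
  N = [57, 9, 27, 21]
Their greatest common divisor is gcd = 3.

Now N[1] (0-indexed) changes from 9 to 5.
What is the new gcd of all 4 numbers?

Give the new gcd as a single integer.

Numbers: [57, 9, 27, 21], gcd = 3
Change: index 1, 9 -> 5
gcd of the OTHER numbers (without index 1): gcd([57, 27, 21]) = 3
New gcd = gcd(g_others, new_val) = gcd(3, 5) = 1

Answer: 1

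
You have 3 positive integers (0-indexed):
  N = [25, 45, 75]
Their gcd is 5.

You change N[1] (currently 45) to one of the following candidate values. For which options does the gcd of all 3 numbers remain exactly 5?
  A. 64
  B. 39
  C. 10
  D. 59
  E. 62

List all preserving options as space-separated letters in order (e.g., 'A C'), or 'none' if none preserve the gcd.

Answer: C

Derivation:
Old gcd = 5; gcd of others (without N[1]) = 25
New gcd for candidate v: gcd(25, v). Preserves old gcd iff gcd(25, v) = 5.
  Option A: v=64, gcd(25,64)=1 -> changes
  Option B: v=39, gcd(25,39)=1 -> changes
  Option C: v=10, gcd(25,10)=5 -> preserves
  Option D: v=59, gcd(25,59)=1 -> changes
  Option E: v=62, gcd(25,62)=1 -> changes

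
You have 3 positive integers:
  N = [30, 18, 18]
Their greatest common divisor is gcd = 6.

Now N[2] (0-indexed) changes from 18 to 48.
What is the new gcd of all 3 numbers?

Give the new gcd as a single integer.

Answer: 6

Derivation:
Numbers: [30, 18, 18], gcd = 6
Change: index 2, 18 -> 48
gcd of the OTHER numbers (without index 2): gcd([30, 18]) = 6
New gcd = gcd(g_others, new_val) = gcd(6, 48) = 6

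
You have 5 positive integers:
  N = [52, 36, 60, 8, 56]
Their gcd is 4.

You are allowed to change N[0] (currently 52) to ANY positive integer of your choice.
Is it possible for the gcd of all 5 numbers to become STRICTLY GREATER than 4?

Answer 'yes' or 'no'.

Answer: no

Derivation:
Current gcd = 4
gcd of all OTHER numbers (without N[0]=52): gcd([36, 60, 8, 56]) = 4
The new gcd after any change is gcd(4, new_value).
This can be at most 4.
Since 4 = old gcd 4, the gcd can only stay the same or decrease.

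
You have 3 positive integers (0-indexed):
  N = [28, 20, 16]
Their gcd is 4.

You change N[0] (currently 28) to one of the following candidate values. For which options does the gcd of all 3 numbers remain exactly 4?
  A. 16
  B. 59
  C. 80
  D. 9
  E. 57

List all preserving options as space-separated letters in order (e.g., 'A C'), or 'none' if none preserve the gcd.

Old gcd = 4; gcd of others (without N[0]) = 4
New gcd for candidate v: gcd(4, v). Preserves old gcd iff gcd(4, v) = 4.
  Option A: v=16, gcd(4,16)=4 -> preserves
  Option B: v=59, gcd(4,59)=1 -> changes
  Option C: v=80, gcd(4,80)=4 -> preserves
  Option D: v=9, gcd(4,9)=1 -> changes
  Option E: v=57, gcd(4,57)=1 -> changes

Answer: A C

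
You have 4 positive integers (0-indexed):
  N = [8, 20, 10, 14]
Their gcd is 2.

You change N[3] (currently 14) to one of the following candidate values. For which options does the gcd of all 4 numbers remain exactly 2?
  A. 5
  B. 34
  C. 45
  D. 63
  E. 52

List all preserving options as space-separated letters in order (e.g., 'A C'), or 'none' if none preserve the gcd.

Old gcd = 2; gcd of others (without N[3]) = 2
New gcd for candidate v: gcd(2, v). Preserves old gcd iff gcd(2, v) = 2.
  Option A: v=5, gcd(2,5)=1 -> changes
  Option B: v=34, gcd(2,34)=2 -> preserves
  Option C: v=45, gcd(2,45)=1 -> changes
  Option D: v=63, gcd(2,63)=1 -> changes
  Option E: v=52, gcd(2,52)=2 -> preserves

Answer: B E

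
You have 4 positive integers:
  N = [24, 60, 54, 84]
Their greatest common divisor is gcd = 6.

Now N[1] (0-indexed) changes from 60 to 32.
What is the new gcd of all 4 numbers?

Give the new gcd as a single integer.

Numbers: [24, 60, 54, 84], gcd = 6
Change: index 1, 60 -> 32
gcd of the OTHER numbers (without index 1): gcd([24, 54, 84]) = 6
New gcd = gcd(g_others, new_val) = gcd(6, 32) = 2

Answer: 2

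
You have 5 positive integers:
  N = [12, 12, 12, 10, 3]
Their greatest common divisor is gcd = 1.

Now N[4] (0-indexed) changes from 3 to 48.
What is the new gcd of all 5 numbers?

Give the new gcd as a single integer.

Numbers: [12, 12, 12, 10, 3], gcd = 1
Change: index 4, 3 -> 48
gcd of the OTHER numbers (without index 4): gcd([12, 12, 12, 10]) = 2
New gcd = gcd(g_others, new_val) = gcd(2, 48) = 2

Answer: 2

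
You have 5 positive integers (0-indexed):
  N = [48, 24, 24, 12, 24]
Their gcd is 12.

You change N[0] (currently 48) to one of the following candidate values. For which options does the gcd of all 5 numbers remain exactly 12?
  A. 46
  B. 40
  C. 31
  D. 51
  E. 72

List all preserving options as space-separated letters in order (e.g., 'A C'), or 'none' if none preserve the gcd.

Old gcd = 12; gcd of others (without N[0]) = 12
New gcd for candidate v: gcd(12, v). Preserves old gcd iff gcd(12, v) = 12.
  Option A: v=46, gcd(12,46)=2 -> changes
  Option B: v=40, gcd(12,40)=4 -> changes
  Option C: v=31, gcd(12,31)=1 -> changes
  Option D: v=51, gcd(12,51)=3 -> changes
  Option E: v=72, gcd(12,72)=12 -> preserves

Answer: E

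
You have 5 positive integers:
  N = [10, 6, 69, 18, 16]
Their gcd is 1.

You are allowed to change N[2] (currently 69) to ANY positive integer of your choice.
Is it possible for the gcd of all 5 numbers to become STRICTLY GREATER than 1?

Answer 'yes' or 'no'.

Current gcd = 1
gcd of all OTHER numbers (without N[2]=69): gcd([10, 6, 18, 16]) = 2
The new gcd after any change is gcd(2, new_value).
This can be at most 2.
Since 2 > old gcd 1, the gcd CAN increase (e.g., set N[2] = 2).

Answer: yes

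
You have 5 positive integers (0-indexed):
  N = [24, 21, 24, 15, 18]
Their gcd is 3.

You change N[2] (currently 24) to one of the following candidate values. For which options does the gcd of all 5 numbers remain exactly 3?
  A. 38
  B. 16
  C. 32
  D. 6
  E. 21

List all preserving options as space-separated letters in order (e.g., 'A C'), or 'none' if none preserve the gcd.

Answer: D E

Derivation:
Old gcd = 3; gcd of others (without N[2]) = 3
New gcd for candidate v: gcd(3, v). Preserves old gcd iff gcd(3, v) = 3.
  Option A: v=38, gcd(3,38)=1 -> changes
  Option B: v=16, gcd(3,16)=1 -> changes
  Option C: v=32, gcd(3,32)=1 -> changes
  Option D: v=6, gcd(3,6)=3 -> preserves
  Option E: v=21, gcd(3,21)=3 -> preserves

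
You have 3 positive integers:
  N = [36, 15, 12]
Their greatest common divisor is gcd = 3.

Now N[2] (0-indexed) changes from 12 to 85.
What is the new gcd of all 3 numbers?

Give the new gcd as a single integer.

Answer: 1

Derivation:
Numbers: [36, 15, 12], gcd = 3
Change: index 2, 12 -> 85
gcd of the OTHER numbers (without index 2): gcd([36, 15]) = 3
New gcd = gcd(g_others, new_val) = gcd(3, 85) = 1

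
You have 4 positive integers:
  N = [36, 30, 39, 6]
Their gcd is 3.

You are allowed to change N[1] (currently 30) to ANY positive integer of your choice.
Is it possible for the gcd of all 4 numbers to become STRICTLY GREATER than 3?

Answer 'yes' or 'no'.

Current gcd = 3
gcd of all OTHER numbers (without N[1]=30): gcd([36, 39, 6]) = 3
The new gcd after any change is gcd(3, new_value).
This can be at most 3.
Since 3 = old gcd 3, the gcd can only stay the same or decrease.

Answer: no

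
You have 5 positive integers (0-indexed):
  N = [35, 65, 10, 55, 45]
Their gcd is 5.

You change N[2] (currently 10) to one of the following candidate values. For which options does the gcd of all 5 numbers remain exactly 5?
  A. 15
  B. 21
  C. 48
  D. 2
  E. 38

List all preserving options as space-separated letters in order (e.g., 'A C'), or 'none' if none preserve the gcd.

Old gcd = 5; gcd of others (without N[2]) = 5
New gcd for candidate v: gcd(5, v). Preserves old gcd iff gcd(5, v) = 5.
  Option A: v=15, gcd(5,15)=5 -> preserves
  Option B: v=21, gcd(5,21)=1 -> changes
  Option C: v=48, gcd(5,48)=1 -> changes
  Option D: v=2, gcd(5,2)=1 -> changes
  Option E: v=38, gcd(5,38)=1 -> changes

Answer: A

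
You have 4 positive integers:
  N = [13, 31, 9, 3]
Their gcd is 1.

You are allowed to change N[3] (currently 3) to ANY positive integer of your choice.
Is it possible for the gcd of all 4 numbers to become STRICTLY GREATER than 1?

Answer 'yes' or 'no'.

Answer: no

Derivation:
Current gcd = 1
gcd of all OTHER numbers (without N[3]=3): gcd([13, 31, 9]) = 1
The new gcd after any change is gcd(1, new_value).
This can be at most 1.
Since 1 = old gcd 1, the gcd can only stay the same or decrease.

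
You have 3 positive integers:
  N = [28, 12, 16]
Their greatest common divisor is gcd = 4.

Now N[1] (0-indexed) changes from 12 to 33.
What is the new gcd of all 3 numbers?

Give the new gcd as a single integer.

Numbers: [28, 12, 16], gcd = 4
Change: index 1, 12 -> 33
gcd of the OTHER numbers (without index 1): gcd([28, 16]) = 4
New gcd = gcd(g_others, new_val) = gcd(4, 33) = 1

Answer: 1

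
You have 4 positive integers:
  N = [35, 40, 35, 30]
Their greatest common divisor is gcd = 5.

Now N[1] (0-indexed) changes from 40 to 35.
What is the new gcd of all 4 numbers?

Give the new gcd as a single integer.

Answer: 5

Derivation:
Numbers: [35, 40, 35, 30], gcd = 5
Change: index 1, 40 -> 35
gcd of the OTHER numbers (without index 1): gcd([35, 35, 30]) = 5
New gcd = gcd(g_others, new_val) = gcd(5, 35) = 5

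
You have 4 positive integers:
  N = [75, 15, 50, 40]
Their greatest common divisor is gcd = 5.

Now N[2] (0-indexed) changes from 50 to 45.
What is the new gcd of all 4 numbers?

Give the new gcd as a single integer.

Answer: 5

Derivation:
Numbers: [75, 15, 50, 40], gcd = 5
Change: index 2, 50 -> 45
gcd of the OTHER numbers (without index 2): gcd([75, 15, 40]) = 5
New gcd = gcd(g_others, new_val) = gcd(5, 45) = 5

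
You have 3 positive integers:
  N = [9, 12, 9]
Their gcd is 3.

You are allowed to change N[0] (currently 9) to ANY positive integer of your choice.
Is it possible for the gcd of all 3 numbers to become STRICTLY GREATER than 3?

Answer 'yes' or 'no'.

Current gcd = 3
gcd of all OTHER numbers (without N[0]=9): gcd([12, 9]) = 3
The new gcd after any change is gcd(3, new_value).
This can be at most 3.
Since 3 = old gcd 3, the gcd can only stay the same or decrease.

Answer: no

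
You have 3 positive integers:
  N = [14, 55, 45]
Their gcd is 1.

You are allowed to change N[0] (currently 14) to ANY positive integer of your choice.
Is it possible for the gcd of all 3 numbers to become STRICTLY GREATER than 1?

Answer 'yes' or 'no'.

Answer: yes

Derivation:
Current gcd = 1
gcd of all OTHER numbers (without N[0]=14): gcd([55, 45]) = 5
The new gcd after any change is gcd(5, new_value).
This can be at most 5.
Since 5 > old gcd 1, the gcd CAN increase (e.g., set N[0] = 5).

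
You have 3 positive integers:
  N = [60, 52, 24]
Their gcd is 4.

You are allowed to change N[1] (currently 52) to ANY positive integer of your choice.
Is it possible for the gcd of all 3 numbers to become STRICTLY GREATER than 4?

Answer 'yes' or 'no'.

Answer: yes

Derivation:
Current gcd = 4
gcd of all OTHER numbers (without N[1]=52): gcd([60, 24]) = 12
The new gcd after any change is gcd(12, new_value).
This can be at most 12.
Since 12 > old gcd 4, the gcd CAN increase (e.g., set N[1] = 12).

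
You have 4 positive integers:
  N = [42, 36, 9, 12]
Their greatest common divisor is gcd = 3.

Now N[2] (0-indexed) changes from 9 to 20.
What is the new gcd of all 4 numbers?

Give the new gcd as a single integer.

Numbers: [42, 36, 9, 12], gcd = 3
Change: index 2, 9 -> 20
gcd of the OTHER numbers (without index 2): gcd([42, 36, 12]) = 6
New gcd = gcd(g_others, new_val) = gcd(6, 20) = 2

Answer: 2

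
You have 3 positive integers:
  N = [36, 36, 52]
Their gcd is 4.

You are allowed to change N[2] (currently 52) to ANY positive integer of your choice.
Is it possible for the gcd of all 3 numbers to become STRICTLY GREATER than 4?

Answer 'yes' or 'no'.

Answer: yes

Derivation:
Current gcd = 4
gcd of all OTHER numbers (without N[2]=52): gcd([36, 36]) = 36
The new gcd after any change is gcd(36, new_value).
This can be at most 36.
Since 36 > old gcd 4, the gcd CAN increase (e.g., set N[2] = 36).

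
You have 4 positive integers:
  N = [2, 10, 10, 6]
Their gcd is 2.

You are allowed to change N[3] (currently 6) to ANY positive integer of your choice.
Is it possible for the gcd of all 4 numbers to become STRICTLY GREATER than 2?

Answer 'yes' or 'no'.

Current gcd = 2
gcd of all OTHER numbers (without N[3]=6): gcd([2, 10, 10]) = 2
The new gcd after any change is gcd(2, new_value).
This can be at most 2.
Since 2 = old gcd 2, the gcd can only stay the same or decrease.

Answer: no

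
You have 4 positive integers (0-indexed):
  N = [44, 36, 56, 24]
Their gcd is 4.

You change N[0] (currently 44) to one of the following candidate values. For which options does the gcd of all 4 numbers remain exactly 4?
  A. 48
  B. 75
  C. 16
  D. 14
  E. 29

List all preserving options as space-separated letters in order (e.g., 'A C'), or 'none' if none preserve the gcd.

Answer: A C

Derivation:
Old gcd = 4; gcd of others (without N[0]) = 4
New gcd for candidate v: gcd(4, v). Preserves old gcd iff gcd(4, v) = 4.
  Option A: v=48, gcd(4,48)=4 -> preserves
  Option B: v=75, gcd(4,75)=1 -> changes
  Option C: v=16, gcd(4,16)=4 -> preserves
  Option D: v=14, gcd(4,14)=2 -> changes
  Option E: v=29, gcd(4,29)=1 -> changes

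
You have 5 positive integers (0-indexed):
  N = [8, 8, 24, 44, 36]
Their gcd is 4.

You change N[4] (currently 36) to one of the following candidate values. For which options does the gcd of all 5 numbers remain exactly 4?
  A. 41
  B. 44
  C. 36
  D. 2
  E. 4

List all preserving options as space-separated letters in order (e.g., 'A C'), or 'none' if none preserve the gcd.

Answer: B C E

Derivation:
Old gcd = 4; gcd of others (without N[4]) = 4
New gcd for candidate v: gcd(4, v). Preserves old gcd iff gcd(4, v) = 4.
  Option A: v=41, gcd(4,41)=1 -> changes
  Option B: v=44, gcd(4,44)=4 -> preserves
  Option C: v=36, gcd(4,36)=4 -> preserves
  Option D: v=2, gcd(4,2)=2 -> changes
  Option E: v=4, gcd(4,4)=4 -> preserves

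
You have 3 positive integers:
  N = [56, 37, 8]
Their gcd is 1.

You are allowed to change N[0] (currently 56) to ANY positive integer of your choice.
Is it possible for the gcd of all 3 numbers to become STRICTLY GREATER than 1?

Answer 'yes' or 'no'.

Answer: no

Derivation:
Current gcd = 1
gcd of all OTHER numbers (without N[0]=56): gcd([37, 8]) = 1
The new gcd after any change is gcd(1, new_value).
This can be at most 1.
Since 1 = old gcd 1, the gcd can only stay the same or decrease.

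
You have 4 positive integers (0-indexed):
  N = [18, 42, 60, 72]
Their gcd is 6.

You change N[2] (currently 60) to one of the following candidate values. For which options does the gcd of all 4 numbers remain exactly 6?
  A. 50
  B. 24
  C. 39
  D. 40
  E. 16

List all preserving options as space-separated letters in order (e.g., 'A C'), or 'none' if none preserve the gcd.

Answer: B

Derivation:
Old gcd = 6; gcd of others (without N[2]) = 6
New gcd for candidate v: gcd(6, v). Preserves old gcd iff gcd(6, v) = 6.
  Option A: v=50, gcd(6,50)=2 -> changes
  Option B: v=24, gcd(6,24)=6 -> preserves
  Option C: v=39, gcd(6,39)=3 -> changes
  Option D: v=40, gcd(6,40)=2 -> changes
  Option E: v=16, gcd(6,16)=2 -> changes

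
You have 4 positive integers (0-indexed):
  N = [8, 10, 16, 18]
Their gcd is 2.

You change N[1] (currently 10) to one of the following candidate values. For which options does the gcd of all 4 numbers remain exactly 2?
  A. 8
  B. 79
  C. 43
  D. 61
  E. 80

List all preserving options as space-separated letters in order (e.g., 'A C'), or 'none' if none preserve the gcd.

Old gcd = 2; gcd of others (without N[1]) = 2
New gcd for candidate v: gcd(2, v). Preserves old gcd iff gcd(2, v) = 2.
  Option A: v=8, gcd(2,8)=2 -> preserves
  Option B: v=79, gcd(2,79)=1 -> changes
  Option C: v=43, gcd(2,43)=1 -> changes
  Option D: v=61, gcd(2,61)=1 -> changes
  Option E: v=80, gcd(2,80)=2 -> preserves

Answer: A E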